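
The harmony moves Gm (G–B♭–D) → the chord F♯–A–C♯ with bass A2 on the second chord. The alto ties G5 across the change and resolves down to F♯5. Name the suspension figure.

At the second chord the bass is A2. The suspended G5 lies a seventh above the bass; after resolving down by step to F♯5, the interval above the bass becomes a sixth.
Suspension figures are named by those two intervals: 7–6.

7–6 suspension.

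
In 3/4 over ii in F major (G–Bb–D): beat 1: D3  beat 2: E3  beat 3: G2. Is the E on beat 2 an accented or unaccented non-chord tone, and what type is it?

The harmony at that moment is G minor triad (G, Bb, D); E3 is not a chord tone.
It is approached by step up from D3 and left by leap down to G2.
Step in, leap out — an escape tone.
It falls on a weak beat, so it is unaccented.

Unaccented escape tone.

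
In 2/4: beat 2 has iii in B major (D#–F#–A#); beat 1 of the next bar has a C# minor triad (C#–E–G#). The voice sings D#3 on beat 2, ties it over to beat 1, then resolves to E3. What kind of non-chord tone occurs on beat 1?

Retardation.

The harmony at that moment is C# minor triad (C#, E, G#); D#3 is not a chord tone.
It is held over (the same pitch as the preceding D#3) and left by step up to E3.
Held over from the previous chord and resolving up by step — a retardation.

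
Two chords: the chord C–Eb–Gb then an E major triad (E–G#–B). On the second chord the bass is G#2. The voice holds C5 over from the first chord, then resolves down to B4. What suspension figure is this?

At the second chord the bass is G#2. The suspended C5 lies a fourth above the bass; after resolving down by step to B4, the interval above the bass becomes a third.
Suspension figures are named by those two intervals: 4–3.

4–3 suspension.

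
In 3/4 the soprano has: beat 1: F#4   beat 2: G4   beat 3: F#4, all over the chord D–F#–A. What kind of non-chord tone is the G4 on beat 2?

The harmony at that moment is D major triad (D, F#, A); G4 is not a chord tone.
It is approached by step up from F#4 and left by step down to F#4.
Step away and step back to the same note — a neighbor tone (upper neighbor).

Upper neighbor tone.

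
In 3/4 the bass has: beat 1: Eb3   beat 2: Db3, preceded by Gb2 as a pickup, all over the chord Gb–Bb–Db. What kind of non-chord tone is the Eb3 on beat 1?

The harmony at that moment is Gb major triad (Gb, Bb, Db); Eb3 is not a chord tone.
It is approached by leap up from Gb2 and left by step down to Db3.
Leap in, step out, metrically accented — an appoggiatura.

Appoggiatura.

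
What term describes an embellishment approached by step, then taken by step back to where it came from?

Neighbor tone.

Approach: by step. Departure: by step in the opposite direction, back to the starting pitch.
Stepwise on both sides but reversing to return to the same chord tone — a neighbor tone. (Had it continued onward in the same direction it would be a passing tone instead.)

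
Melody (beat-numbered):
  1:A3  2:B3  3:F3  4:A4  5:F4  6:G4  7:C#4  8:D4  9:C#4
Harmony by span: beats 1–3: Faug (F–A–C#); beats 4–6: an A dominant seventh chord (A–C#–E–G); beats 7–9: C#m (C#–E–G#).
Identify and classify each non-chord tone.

The harmony at that moment is F augmented triad (F, A, C#); B3 is not a chord tone.
It is approached by step up from A3 and left by leap down to F3.
Step in, leap out — an escape tone.
The harmony at that moment is A dominant seventh chord (A, C#, E, G); F4 is not a chord tone.
It is approached by leap down from A4 and left by step up to G4.
Leap in, step out — an appoggiatura.
The harmony at that moment is C# minor triad (C#, E, G#); D4 is not a chord tone.
It is approached by step up from C#4 and left by step down to C#4.
Step away and step back to the same note — a neighbor tone (upper neighbor).

B3 (beat 2) — escape tone; F4 (beat 5) — appoggiatura; D4 (beat 8) — neighbor tone.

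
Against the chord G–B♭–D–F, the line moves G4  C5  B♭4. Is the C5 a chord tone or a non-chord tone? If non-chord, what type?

The harmony at that moment is G minor seventh chord (G, B♭, D, F); C5 is not a chord tone.
It is approached by leap up from G4 and left by step down to B♭4.
Leap in, step out — an appoggiatura.

Non-chord tone — an appoggiatura.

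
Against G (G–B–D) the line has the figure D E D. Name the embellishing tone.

The harmony at that moment is G major triad (G, B, D); E is not a chord tone.
It is approached by step up from D and left by step down to D.
Step away and step back to the same note — a neighbor tone (upper neighbor).

E is a neighbor tone.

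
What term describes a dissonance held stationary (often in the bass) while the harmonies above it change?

Pedal tone.

Approach: none. Departure: none — a single pitch is sustained while the chords change around it, passing through harmonies that do not contain it.
No melodic motion at all; the dissonance is created entirely by the moving harmonies against the stationary note — a pedal tone (pedal point).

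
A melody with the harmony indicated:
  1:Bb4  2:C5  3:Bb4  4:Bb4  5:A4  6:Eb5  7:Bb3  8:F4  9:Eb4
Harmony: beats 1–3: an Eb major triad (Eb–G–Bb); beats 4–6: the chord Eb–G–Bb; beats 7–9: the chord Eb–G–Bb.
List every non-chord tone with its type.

C5 (beat 2) — neighbor tone; A4 (beat 5) — escape tone; F4 (beat 8) — appoggiatura.

The harmony at that moment is Eb major triad (Eb, G, Bb); C5 is not a chord tone.
It is approached by step up from Bb4 and left by step down to Bb4.
Step away and step back to the same note — a neighbor tone (upper neighbor).
The harmony at that moment is Eb major triad (Eb, G, Bb); A4 is not a chord tone.
It is approached by step down from Bb4 and left by leap up to Eb5.
Step in, leap out — an escape tone.
The harmony at that moment is Eb major triad (Eb, G, Bb); F4 is not a chord tone.
It is approached by leap up from Bb3 and left by step down to Eb4.
Leap in, step out — an appoggiatura.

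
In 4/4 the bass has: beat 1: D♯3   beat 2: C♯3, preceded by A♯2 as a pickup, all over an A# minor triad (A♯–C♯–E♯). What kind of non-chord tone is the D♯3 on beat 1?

The harmony at that moment is A♯ minor triad (A♯, C♯, E♯); D♯3 is not a chord tone.
It is approached by leap up from A♯2 and left by step down to C♯3.
Leap in, step out, metrically accented — an appoggiatura.

Appoggiatura.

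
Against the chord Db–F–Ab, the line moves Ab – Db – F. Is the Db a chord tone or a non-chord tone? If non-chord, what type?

Chord tone (the root of Db major triad).

Db major triad contains Db, F, Ab; Db is the root, so it is a chord tone.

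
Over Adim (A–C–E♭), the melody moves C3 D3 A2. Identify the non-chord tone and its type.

The harmony at that moment is A diminished triad (A, C, E♭); D3 is not a chord tone.
It is approached by step up from C3 and left by leap down to A2.
Step in, leap out — an escape tone.

D3 is an escape tone.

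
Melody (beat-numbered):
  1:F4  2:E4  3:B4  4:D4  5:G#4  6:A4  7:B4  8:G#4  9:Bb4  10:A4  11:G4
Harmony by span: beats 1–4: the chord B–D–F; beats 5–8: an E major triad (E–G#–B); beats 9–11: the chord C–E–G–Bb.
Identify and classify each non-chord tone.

The harmony at that moment is B diminished triad (B, D, F); E4 is not a chord tone.
It is approached by step down from F4 and left by leap up to B4.
Step in, leap out — an escape tone.
The harmony at that moment is E major triad (E, G#, B); A4 is not a chord tone.
It is approached by step up from G#4 and left by step up to B4.
Step in, step out in the same direction — a passing tone.
The harmony at that moment is C dominant seventh chord (C, E, G, Bb); A4 is not a chord tone.
It is approached by step down from Bb4 and left by step down to G4.
Step in, step out in the same direction — a passing tone.

E4 (beat 2) — escape tone; A4 (beat 6) — passing tone; A4 (beat 10) — passing tone.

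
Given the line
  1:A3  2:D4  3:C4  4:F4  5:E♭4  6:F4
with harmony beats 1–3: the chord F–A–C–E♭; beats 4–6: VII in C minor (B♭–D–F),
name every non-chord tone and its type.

D4 (beat 2) — appoggiatura; E♭4 (beat 5) — neighbor tone.

The harmony at that moment is F dominant seventh chord (F, A, C, E♭); D4 is not a chord tone.
It is approached by leap up from A3 and left by step down to C4.
Leap in, step out — an appoggiatura.
The harmony at that moment is B♭ major triad (B♭, D, F); E♭4 is not a chord tone.
It is approached by step down from F4 and left by step up to F4.
Step away and step back to the same note — a neighbor tone (lower neighbor).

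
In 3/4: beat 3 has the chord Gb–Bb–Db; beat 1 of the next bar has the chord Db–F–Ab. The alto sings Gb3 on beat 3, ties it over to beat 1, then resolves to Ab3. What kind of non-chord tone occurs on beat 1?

The harmony at that moment is Db major triad (Db, F, Ab); Gb3 is not a chord tone.
It is held over (the same pitch as the preceding Gb3) and left by step up to Ab3.
Held over from the previous chord and resolving up by step — a retardation.

Retardation.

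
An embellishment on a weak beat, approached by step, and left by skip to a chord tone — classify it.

Escape tone.

Approach: by step. Departure: by leap. Metric position: weak.
Step in, leap out, from a weak position — an escape tone (échappée). (It is the mirror image of the appoggiatura, which leaps in and steps out on a strong beat.)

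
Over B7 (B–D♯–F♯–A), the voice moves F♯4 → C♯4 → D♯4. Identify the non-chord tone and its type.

C♯4 is an appoggiatura.

The harmony at that moment is B dominant seventh chord (B, D♯, F♯, A); C♯4 is not a chord tone.
It is approached by leap down from F♯4 and left by step up to D♯4.
Leap in, step out — an appoggiatura.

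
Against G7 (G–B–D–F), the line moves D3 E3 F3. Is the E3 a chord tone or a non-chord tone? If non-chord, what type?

Non-chord tone — a passing tone.

The harmony at that moment is G dominant seventh chord (G, B, D, F); E3 is not a chord tone.
It is approached by step up from D3 and left by step up to F3.
Step in, step out in the same direction — a passing tone.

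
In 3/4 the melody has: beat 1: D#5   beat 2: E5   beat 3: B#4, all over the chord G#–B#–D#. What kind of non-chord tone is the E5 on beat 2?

The harmony at that moment is G# major triad (G#, B#, D#); E5 is not a chord tone.
It is approached by step up from D#5 and left by leap down to B#4.
Step in, leap out, on a weak beat — an escape tone.

Escape tone.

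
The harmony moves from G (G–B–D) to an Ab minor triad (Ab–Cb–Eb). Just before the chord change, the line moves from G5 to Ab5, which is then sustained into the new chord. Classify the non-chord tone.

The harmony at that moment is G major triad (G, B, D); Ab5 is not a chord tone.
It is approached by step up from G5 and then sustained as the same pitch into the next harmony.
Arriving early and becoming a chord tone when the harmony changes — an anticipation.

Ab5 is an anticipation.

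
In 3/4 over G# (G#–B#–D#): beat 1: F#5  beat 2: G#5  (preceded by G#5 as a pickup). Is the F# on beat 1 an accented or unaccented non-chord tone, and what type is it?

Accented neighbor tone.

The harmony at that moment is G# major triad (G#, B#, D#); F#5 is not a chord tone.
It is approached by step down from G#5 and left by step up to G#5.
Step away and step back to the same note — a neighbor tone (lower neighbor).
It falls on the downbeat, so it is accented.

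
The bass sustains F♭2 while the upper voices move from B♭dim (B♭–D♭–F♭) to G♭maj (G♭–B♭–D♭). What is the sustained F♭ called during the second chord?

The harmony at that moment is G♭ major triad (G♭, B♭, D♭); F♭2 is not a chord tone.
It is held over (the same pitch as the preceding F♭2) and then sustained as the same pitch into the next harmony.
Sustained through a change of harmony — a pedal tone.

Pedal tone (pedal point).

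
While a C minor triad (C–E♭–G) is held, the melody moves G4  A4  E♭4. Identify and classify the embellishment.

The harmony at that moment is C minor triad (C, E♭, G); A4 is not a chord tone.
It is approached by step up from G4 and left by leap down to E♭4.
Step in, leap out — an escape tone.

A4 is an escape tone.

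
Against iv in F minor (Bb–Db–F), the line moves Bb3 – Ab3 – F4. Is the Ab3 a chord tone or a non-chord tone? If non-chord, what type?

The harmony at that moment is Bb minor triad (Bb, Db, F); Ab3 is not a chord tone.
It is approached by step down from Bb3 and left by leap up to F4.
Step in, leap out — an escape tone.

Non-chord tone — an escape tone.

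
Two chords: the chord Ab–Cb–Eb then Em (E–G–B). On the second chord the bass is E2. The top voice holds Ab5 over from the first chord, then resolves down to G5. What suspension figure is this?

4–3 suspension.

At the second chord the bass is E2. The suspended Ab5 lies a fourth above the bass; after resolving down by step to G5, the interval above the bass becomes a third.
Suspension figures are named by those two intervals: 4–3.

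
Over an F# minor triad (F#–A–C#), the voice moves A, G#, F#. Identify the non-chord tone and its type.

The harmony at that moment is F# minor triad (F#, A, C#); G# is not a chord tone.
It is approached by step down from A and left by step down to F#.
Step in, step out in the same direction — a passing tone.

G# is a passing tone.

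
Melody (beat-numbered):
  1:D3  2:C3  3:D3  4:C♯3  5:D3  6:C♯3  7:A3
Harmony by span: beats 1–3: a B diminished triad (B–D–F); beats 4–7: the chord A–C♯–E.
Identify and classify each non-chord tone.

The harmony at that moment is B diminished triad (B, D, F); C3 is not a chord tone.
It is approached by step down from D3 and left by step up to D3.
Step away and step back to the same note — a neighbor tone (lower neighbor).
The harmony at that moment is A major triad (A, C♯, E); D3 is not a chord tone.
It is approached by step up from C♯3 and left by step down to C♯3.
Step away and step back to the same note — a neighbor tone (upper neighbor).

C3 (beat 2) — neighbor tone; D3 (beat 5) — neighbor tone.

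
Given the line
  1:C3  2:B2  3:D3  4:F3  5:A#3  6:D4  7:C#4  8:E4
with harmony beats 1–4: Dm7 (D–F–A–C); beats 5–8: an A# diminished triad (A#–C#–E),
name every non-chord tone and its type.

The harmony at that moment is D minor seventh chord (D, F, A, C); B2 is not a chord tone.
It is approached by step down from C3 and left by leap up to D3.
Step in, leap out — an escape tone.
The harmony at that moment is A# diminished triad (A#, C#, E); D4 is not a chord tone.
It is approached by leap up from A#3 and left by step down to C#4.
Leap in, step out — an appoggiatura.

B2 (beat 2) — escape tone; D4 (beat 6) — appoggiatura.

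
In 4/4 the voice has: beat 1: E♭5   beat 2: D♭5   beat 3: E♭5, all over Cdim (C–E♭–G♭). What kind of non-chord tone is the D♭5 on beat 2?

Lower neighbor tone.

The harmony at that moment is C diminished triad (C, E♭, G♭); D♭5 is not a chord tone.
It is approached by step down from E♭5 and left by step up to E♭5.
Step away and step back to the same note — a neighbor tone (lower neighbor).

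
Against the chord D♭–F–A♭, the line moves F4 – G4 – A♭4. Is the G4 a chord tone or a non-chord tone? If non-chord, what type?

Non-chord tone — a passing tone.

The harmony at that moment is D♭ major triad (D♭, F, A♭); G4 is not a chord tone.
It is approached by step up from F4 and left by step up to A♭4.
Step in, step out in the same direction — a passing tone.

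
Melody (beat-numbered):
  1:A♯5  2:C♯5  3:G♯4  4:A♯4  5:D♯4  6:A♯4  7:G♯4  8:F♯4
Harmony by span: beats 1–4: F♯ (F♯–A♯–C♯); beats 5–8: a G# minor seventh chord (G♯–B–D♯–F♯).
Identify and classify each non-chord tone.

The harmony at that moment is F♯ major triad (F♯, A♯, C♯); G♯4 is not a chord tone.
It is approached by leap down from C♯5 and left by step up to A♯4.
Leap in, step out — an appoggiatura.
The harmony at that moment is G♯ minor seventh chord (G♯, B, D♯, F♯); A♯4 is not a chord tone.
It is approached by leap up from D♯4 and left by step down to G♯4.
Leap in, step out — an appoggiatura.

G♯4 (beat 3) — appoggiatura; A♯4 (beat 6) — appoggiatura.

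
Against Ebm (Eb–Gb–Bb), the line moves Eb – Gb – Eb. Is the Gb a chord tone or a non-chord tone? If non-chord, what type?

Chord tone (the third of Eb minor triad).

Eb minor triad contains Eb, Gb, Bb; Gb is the third, so it is a chord tone.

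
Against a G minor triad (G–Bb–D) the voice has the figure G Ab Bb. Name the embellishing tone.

Ab is a passing tone.

The harmony at that moment is G minor triad (G, Bb, D); Ab is not a chord tone.
It is approached by step up from G and left by step up to Bb.
Step in, step out in the same direction — a passing tone.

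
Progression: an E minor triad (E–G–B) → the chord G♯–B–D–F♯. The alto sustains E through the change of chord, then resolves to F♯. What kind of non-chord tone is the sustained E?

E is a retardation.

The harmony at that moment is G♯ half-diminished seventh chord (G♯, B, D, F♯); E is not a chord tone.
It is held over (the same pitch as the preceding E) and left by step up to F♯.
Held over from the previous chord and resolving up by step — a retardation.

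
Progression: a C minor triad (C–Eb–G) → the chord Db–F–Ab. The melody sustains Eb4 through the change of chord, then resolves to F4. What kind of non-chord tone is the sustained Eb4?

The harmony at that moment is Db major triad (Db, F, Ab); Eb4 is not a chord tone.
It is held over (the same pitch as the preceding Eb4) and left by step up to F4.
Held over from the previous chord and resolving up by step — a retardation.

Eb4 is a retardation.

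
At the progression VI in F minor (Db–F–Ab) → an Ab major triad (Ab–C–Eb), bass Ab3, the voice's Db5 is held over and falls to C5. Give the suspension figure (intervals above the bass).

At the second chord the bass is Ab3. The suspended Db5 lies a fourth above the bass; after resolving down by step to C5, the interval above the bass becomes a third.
Suspension figures are named by those two intervals: 4–3.

4–3 suspension.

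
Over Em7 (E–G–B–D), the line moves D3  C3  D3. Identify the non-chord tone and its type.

C3 is a neighbor tone.

The harmony at that moment is E minor seventh chord (E, G, B, D); C3 is not a chord tone.
It is approached by step down from D3 and left by step up to D3.
Step away and step back to the same note — a neighbor tone (lower neighbor).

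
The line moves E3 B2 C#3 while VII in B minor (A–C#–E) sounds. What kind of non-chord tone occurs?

B2 is an appoggiatura.

The harmony at that moment is A major triad (A, C#, E); B2 is not a chord tone.
It is approached by leap down from E3 and left by step up to C#3.
Leap in, step out — an appoggiatura.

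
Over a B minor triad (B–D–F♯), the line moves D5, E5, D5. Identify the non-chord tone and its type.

E5 is a neighbor tone.

The harmony at that moment is B minor triad (B, D, F♯); E5 is not a chord tone.
It is approached by step up from D5 and left by step down to D5.
Step away and step back to the same note — a neighbor tone (upper neighbor).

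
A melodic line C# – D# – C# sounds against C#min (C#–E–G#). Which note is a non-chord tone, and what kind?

The harmony at that moment is C# minor triad (C#, E, G#); D# is not a chord tone.
It is approached by step up from C# and left by step down to C#.
Step away and step back to the same note — a neighbor tone (upper neighbor).

D# is a neighbor tone.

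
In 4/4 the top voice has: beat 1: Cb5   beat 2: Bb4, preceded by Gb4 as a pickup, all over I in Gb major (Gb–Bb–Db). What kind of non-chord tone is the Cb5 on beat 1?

The harmony at that moment is Gb major triad (Gb, Bb, Db); Cb5 is not a chord tone.
It is approached by leap up from Gb4 and left by step down to Bb4.
Leap in, step out, metrically accented — an appoggiatura.

Appoggiatura.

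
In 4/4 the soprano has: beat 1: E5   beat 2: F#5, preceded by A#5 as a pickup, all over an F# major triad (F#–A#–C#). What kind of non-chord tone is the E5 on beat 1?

The harmony at that moment is F# major triad (F#, A#, C#); E5 is not a chord tone.
It is approached by leap down from A#5 and left by step up to F#5.
Leap in, step out, metrically accented — an appoggiatura.

Appoggiatura.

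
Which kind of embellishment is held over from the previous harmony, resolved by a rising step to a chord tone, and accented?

Retardation.

Approach: by preparation — the pitch is first a chord tone, then held (tied or repeated) while the harmony changes under it. Departure: up by step. Metric position: strong.
A prepared dissonance that resolves upward by step — a retardation. (The same figure resolving downward would be a suspension.)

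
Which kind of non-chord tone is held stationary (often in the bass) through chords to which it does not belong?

Pedal tone.

Approach: none. Departure: none — a single pitch is sustained while the chords change around it, passing through harmonies that do not contain it.
No melodic motion at all; the dissonance is created entirely by the moving harmonies against the stationary note — a pedal tone (pedal point).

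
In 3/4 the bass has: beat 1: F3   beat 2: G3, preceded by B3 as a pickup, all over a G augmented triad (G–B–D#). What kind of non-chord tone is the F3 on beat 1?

Appoggiatura.

The harmony at that moment is G augmented triad (G, B, D#); F3 is not a chord tone.
It is approached by leap down from B3 and left by step up to G3.
Leap in, step out, metrically accented — an appoggiatura.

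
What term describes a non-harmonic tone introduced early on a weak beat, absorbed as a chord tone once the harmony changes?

Approach: ahead of the chord change (typically by step), so it is dissonant against the current harmony. Departure: none — the same pitch is restated or held and is a chord tone of the new harmony.
Dissonant first, consonant once the harmony catches up: the note simply arrives early — an anticipation. (The reverse timing, consonant first and dissonant after the change, would be a suspension or retardation.)

Anticipation.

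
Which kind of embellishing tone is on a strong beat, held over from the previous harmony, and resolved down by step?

Approach: by preparation — the pitch is first a chord tone, then held (tied or repeated) while the harmony changes under it. Departure: down by step. Metric position: strong.
A prepared dissonance that resolves downward by step — a suspension. (The same figure resolving upward would be a retardation.)

Suspension.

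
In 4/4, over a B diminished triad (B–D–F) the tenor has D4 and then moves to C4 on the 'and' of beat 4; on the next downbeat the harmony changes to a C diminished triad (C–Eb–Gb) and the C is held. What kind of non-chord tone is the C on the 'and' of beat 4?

Anticipation.

The harmony at that moment is B diminished triad (B, D, F); C4 is not a chord tone.
It is approached by step down from D4 and then sustained as the same pitch into the next harmony.
Arriving early and becoming a chord tone when the harmony changes — an anticipation.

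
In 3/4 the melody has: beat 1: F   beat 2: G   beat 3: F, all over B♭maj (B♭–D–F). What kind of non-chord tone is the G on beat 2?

Upper neighbor tone.

The harmony at that moment is B♭ major triad (B♭, D, F); G is not a chord tone.
It is approached by step up from F and left by step down to F.
Step away and step back to the same note — a neighbor tone (upper neighbor).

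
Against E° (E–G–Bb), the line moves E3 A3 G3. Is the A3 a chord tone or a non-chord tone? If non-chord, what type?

Non-chord tone — an appoggiatura.

The harmony at that moment is E diminished triad (E, G, Bb); A3 is not a chord tone.
It is approached by leap up from E3 and left by step down to G3.
Leap in, step out — an appoggiatura.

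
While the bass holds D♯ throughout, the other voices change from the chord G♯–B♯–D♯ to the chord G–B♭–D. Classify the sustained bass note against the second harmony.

The harmony at that moment is G minor triad (G, B♭, D); D♯ is not a chord tone.
It is held over (the same pitch as the preceding D♯) and then sustained as the same pitch into the next harmony.
Sustained through a change of harmony — a pedal tone.

Pedal tone (pedal point).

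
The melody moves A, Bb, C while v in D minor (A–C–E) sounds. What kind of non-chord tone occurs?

Bb is a passing tone.

The harmony at that moment is A minor triad (A, C, E); Bb is not a chord tone.
It is approached by step up from A and left by step up to C.
Step in, step out in the same direction — a passing tone.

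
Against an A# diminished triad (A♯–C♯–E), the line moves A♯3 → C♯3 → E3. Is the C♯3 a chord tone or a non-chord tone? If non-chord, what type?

Chord tone (the third of A# diminished triad).

A# diminished triad contains A♯, C♯, E; C♯ is the third, so it is a chord tone.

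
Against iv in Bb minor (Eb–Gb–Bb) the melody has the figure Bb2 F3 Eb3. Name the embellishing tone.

F3 is an appoggiatura.

The harmony at that moment is Eb minor triad (Eb, Gb, Bb); F3 is not a chord tone.
It is approached by leap up from Bb2 and left by step down to Eb3.
Leap in, step out — an appoggiatura.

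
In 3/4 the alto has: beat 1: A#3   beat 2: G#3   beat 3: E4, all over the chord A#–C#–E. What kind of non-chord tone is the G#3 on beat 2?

Escape tone.

The harmony at that moment is A# diminished triad (A#, C#, E); G#3 is not a chord tone.
It is approached by step down from A#3 and left by leap up to E4.
Step in, leap out, on a weak beat — an escape tone.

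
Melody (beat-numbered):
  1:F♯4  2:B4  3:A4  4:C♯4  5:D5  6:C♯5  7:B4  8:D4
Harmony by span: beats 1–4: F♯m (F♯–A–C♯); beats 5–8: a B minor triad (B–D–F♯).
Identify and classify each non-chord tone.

The harmony at that moment is F♯ minor triad (F♯, A, C♯); B4 is not a chord tone.
It is approached by leap up from F♯4 and left by step down to A4.
Leap in, step out — an appoggiatura.
The harmony at that moment is B minor triad (B, D, F♯); C♯5 is not a chord tone.
It is approached by step down from D5 and left by step down to B4.
Step in, step out in the same direction — a passing tone.

B4 (beat 2) — appoggiatura; C♯5 (beat 6) — passing tone.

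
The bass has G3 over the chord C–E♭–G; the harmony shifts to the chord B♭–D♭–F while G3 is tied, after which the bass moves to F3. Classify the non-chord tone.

The harmony at that moment is B♭ minor triad (B♭, D♭, F); G3 is not a chord tone.
It is held over (the same pitch as the preceding G3) and left by step down to F3.
Held over from the previous chord and resolving down by step — a suspension.

G3 is a suspension.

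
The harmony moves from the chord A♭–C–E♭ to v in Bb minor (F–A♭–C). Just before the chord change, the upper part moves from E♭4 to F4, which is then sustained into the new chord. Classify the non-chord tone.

F4 is an anticipation.

The harmony at that moment is A♭ major triad (A♭, C, E♭); F4 is not a chord tone.
It is approached by step up from E♭4 and then sustained as the same pitch into the next harmony.
Arriving early and becoming a chord tone when the harmony changes — an anticipation.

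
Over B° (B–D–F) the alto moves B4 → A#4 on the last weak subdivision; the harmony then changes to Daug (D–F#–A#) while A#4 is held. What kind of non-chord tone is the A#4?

The harmony at that moment is B diminished triad (B, D, F); A#4 is not a chord tone.
It is approached by step down from B4 and then sustained as the same pitch into the next harmony.
Arriving early and becoming a chord tone when the harmony changes — an anticipation.

A#4 is an anticipation.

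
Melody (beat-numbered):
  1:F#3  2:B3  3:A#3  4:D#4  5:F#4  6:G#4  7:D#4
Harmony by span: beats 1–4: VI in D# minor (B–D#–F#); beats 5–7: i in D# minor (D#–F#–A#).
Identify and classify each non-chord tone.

The harmony at that moment is B major triad (B, D#, F#); A#3 is not a chord tone.
It is approached by step down from B3 and left by leap up to D#4.
Step in, leap out — an escape tone.
The harmony at that moment is D# minor triad (D#, F#, A#); G#4 is not a chord tone.
It is approached by step up from F#4 and left by leap down to D#4.
Step in, leap out — an escape tone.

A#3 (beat 3) — escape tone; G#4 (beat 6) — escape tone.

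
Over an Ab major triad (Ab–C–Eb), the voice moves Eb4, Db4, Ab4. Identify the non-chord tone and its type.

The harmony at that moment is Ab major triad (Ab, C, Eb); Db4 is not a chord tone.
It is approached by step down from Eb4 and left by leap up to Ab4.
Step in, leap out — an escape tone.

Db4 is an escape tone.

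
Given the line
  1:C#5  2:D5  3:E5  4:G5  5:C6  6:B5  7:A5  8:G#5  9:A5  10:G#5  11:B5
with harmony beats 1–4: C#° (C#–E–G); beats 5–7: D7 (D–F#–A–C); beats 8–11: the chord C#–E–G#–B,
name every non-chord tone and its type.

The harmony at that moment is C# diminished triad (C#, E, G); D5 is not a chord tone.
It is approached by step up from C#5 and left by step up to E5.
Step in, step out in the same direction — a passing tone.
The harmony at that moment is D dominant seventh chord (D, F#, A, C); B5 is not a chord tone.
It is approached by step down from C6 and left by step down to A5.
Step in, step out in the same direction — a passing tone.
The harmony at that moment is C# minor seventh chord (C#, E, G#, B); A5 is not a chord tone.
It is approached by step up from G#5 and left by step down to G#5.
Step away and step back to the same note — a neighbor tone (upper neighbor).

D5 (beat 2) — passing tone; B5 (beat 6) — passing tone; A5 (beat 9) — neighbor tone.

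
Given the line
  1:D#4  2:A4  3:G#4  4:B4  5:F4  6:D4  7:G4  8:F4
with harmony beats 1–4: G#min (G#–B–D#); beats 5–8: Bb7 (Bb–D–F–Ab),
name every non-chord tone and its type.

A4 (beat 2) — appoggiatura; G4 (beat 7) — appoggiatura.

The harmony at that moment is G# minor triad (G#, B, D#); A4 is not a chord tone.
It is approached by leap up from D#4 and left by step down to G#4.
Leap in, step out — an appoggiatura.
The harmony at that moment is Bb dominant seventh chord (Bb, D, F, Ab); G4 is not a chord tone.
It is approached by leap up from D4 and left by step down to F4.
Leap in, step out — an appoggiatura.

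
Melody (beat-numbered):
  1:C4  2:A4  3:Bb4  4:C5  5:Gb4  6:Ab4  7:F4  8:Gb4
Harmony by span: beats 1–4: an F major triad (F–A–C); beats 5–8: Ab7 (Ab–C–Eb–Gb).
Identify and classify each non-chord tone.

The harmony at that moment is F major triad (F, A, C); Bb4 is not a chord tone.
It is approached by step up from A4 and left by step up to C5.
Step in, step out in the same direction — a passing tone.
The harmony at that moment is Ab dominant seventh chord (Ab, C, Eb, Gb); F4 is not a chord tone.
It is approached by leap down from Ab4 and left by step up to Gb4.
Leap in, step out — an appoggiatura.

Bb4 (beat 3) — passing tone; F4 (beat 7) — appoggiatura.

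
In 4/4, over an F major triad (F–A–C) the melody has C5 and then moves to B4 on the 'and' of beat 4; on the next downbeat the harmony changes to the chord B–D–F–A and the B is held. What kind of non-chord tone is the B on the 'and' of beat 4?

Anticipation.

The harmony at that moment is F major triad (F, A, C); B4 is not a chord tone.
It is approached by step down from C5 and then sustained as the same pitch into the next harmony.
Arriving early and becoming a chord tone when the harmony changes — an anticipation.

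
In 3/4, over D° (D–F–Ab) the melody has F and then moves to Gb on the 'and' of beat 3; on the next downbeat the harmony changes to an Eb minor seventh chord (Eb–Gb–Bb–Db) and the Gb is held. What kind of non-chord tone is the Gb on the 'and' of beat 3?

The harmony at that moment is D diminished triad (D, F, Ab); Gb is not a chord tone.
It is approached by step up from F and then sustained as the same pitch into the next harmony.
Arriving early and becoming a chord tone when the harmony changes — an anticipation.

Anticipation.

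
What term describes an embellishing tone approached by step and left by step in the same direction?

Approach: by step. Departure: by step, continuing in the same direction.
Stepwise on both sides with no change of direction means the note fills in the space between two different chord tones — a passing tone. (Had it turned back to its starting note it would be a neighbor tone instead.)

Passing tone.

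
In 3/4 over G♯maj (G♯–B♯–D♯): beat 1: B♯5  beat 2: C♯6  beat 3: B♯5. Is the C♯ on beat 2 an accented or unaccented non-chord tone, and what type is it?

The harmony at that moment is G♯ major triad (G♯, B♯, D♯); C♯6 is not a chord tone.
It is approached by step up from B♯5 and left by step down to B♯5.
Step away and step back to the same note — a neighbor tone (upper neighbor).
It falls on a weak beat, so it is unaccented.

Unaccented neighbor tone.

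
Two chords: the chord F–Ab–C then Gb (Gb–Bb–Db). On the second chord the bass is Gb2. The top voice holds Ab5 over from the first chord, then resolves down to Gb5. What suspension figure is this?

At the second chord the bass is Gb2. The suspended Ab5 lies a ninth above the bass; after resolving down by step to Gb5, the interval above the bass becomes an octave.
Suspension figures are named by those two intervals: 9–8.

9–8 suspension.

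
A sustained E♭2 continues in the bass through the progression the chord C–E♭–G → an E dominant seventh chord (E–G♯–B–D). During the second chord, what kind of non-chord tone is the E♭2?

The harmony at that moment is E dominant seventh chord (E, G♯, B, D); E♭2 is not a chord tone.
It is held over (the same pitch as the preceding E♭2) and then sustained as the same pitch into the next harmony.
Sustained through a change of harmony — a pedal tone.

Pedal tone (pedal point).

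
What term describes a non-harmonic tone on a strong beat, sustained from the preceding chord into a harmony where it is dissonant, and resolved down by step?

Approach: by preparation — the pitch is first a chord tone, then held (tied or repeated) while the harmony changes under it. Departure: down by step. Metric position: strong.
A prepared dissonance that resolves downward by step — a suspension. (The same figure resolving upward would be a retardation.)

Suspension.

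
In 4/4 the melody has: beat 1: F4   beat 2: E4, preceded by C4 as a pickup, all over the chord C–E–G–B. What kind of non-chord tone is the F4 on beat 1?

Appoggiatura.

The harmony at that moment is C major seventh chord (C, E, G, B); F4 is not a chord tone.
It is approached by leap up from C4 and left by step down to E4.
Leap in, step out, metrically accented — an appoggiatura.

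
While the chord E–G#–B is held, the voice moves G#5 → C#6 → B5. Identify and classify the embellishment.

C#6 is an appoggiatura.

The harmony at that moment is E major triad (E, G#, B); C#6 is not a chord tone.
It is approached by leap up from G#5 and left by step down to B5.
Leap in, step out — an appoggiatura.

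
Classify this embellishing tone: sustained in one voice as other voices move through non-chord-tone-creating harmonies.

Pedal tone.

Approach: none. Departure: none — a single pitch is sustained while the chords change around it, passing through harmonies that do not contain it.
No melodic motion at all; the dissonance is created entirely by the moving harmonies against the stationary note — a pedal tone (pedal point).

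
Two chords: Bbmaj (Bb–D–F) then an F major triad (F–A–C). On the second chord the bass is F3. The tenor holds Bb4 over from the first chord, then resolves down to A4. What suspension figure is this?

At the second chord the bass is F3. The suspended Bb4 lies a fourth above the bass; after resolving down by step to A4, the interval above the bass becomes a third.
Suspension figures are named by those two intervals: 4–3.

4–3 suspension.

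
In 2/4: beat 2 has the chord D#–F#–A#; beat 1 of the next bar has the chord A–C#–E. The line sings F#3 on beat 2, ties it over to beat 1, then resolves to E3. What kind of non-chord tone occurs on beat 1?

Suspension.

The harmony at that moment is A major triad (A, C#, E); F#3 is not a chord tone.
It is held over (the same pitch as the preceding F#3) and left by step down to E3.
Held over from the previous chord and resolving down by step — a suspension.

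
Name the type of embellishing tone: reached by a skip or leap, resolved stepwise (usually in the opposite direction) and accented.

Appoggiatura.

Approach: by leap. Departure: by step. Metric position: strong.
Leap in, step out, in a metrically strong position — an appoggiatura. (It is the mirror image of the escape tone, which steps in and leaps out from a weak position.)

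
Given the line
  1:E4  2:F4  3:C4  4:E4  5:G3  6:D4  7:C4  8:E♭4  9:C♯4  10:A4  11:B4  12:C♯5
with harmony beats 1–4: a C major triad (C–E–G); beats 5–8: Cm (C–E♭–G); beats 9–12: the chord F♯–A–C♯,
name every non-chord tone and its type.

F4 (beat 2) — escape tone; D4 (beat 6) — appoggiatura; B4 (beat 11) — passing tone.

The harmony at that moment is C major triad (C, E, G); F4 is not a chord tone.
It is approached by step up from E4 and left by leap down to C4.
Step in, leap out — an escape tone.
The harmony at that moment is C minor triad (C, E♭, G); D4 is not a chord tone.
It is approached by leap up from G3 and left by step down to C4.
Leap in, step out — an appoggiatura.
The harmony at that moment is F♯ minor triad (F♯, A, C♯); B4 is not a chord tone.
It is approached by step up from A4 and left by step up to C♯5.
Step in, step out in the same direction — a passing tone.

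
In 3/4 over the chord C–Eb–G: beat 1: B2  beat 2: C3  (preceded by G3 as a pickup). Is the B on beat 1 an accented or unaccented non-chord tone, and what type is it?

Accented appoggiatura.

The harmony at that moment is C minor triad (C, Eb, G); B2 is not a chord tone.
It is approached by leap down from G3 and left by step up to C3.
Leap in, step out — an appoggiatura.
It falls on the downbeat, so it is accented.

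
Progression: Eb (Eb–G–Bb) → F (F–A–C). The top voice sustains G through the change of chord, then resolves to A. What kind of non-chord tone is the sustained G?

The harmony at that moment is F major triad (F, A, C); G is not a chord tone.
It is held over (the same pitch as the preceding G) and left by step up to A.
Held over from the previous chord and resolving up by step — a retardation.

G is a retardation.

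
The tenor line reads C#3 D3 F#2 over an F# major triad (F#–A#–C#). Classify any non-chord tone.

D3 is an escape tone.

The harmony at that moment is F# major triad (F#, A#, C#); D3 is not a chord tone.
It is approached by step up from C#3 and left by leap down to F#2.
Step in, leap out — an escape tone.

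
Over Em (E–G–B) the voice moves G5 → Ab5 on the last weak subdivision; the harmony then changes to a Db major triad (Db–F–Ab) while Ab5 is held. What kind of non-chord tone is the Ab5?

The harmony at that moment is E minor triad (E, G, B); Ab5 is not a chord tone.
It is approached by step up from G5 and then sustained as the same pitch into the next harmony.
Arriving early and becoming a chord tone when the harmony changes — an anticipation.

Ab5 is an anticipation.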